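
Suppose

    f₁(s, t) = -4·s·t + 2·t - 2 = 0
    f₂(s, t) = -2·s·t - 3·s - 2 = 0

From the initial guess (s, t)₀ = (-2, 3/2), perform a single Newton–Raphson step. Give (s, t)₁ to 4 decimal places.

At (-2, 3/2): F = (13.0000, 10.0000).
Jacobian J = [[-4·t, -4·s + 2], [-2·t - 3, -2·s]].
At the point, J = [[-6.0000, 10.0000], [-6.0000, 4.0000]] (det J = 36.0000).
Solving J·Δ = −F gives Δ = (1.3333, -0.5000).
Then the next iterate is (s, t)₁ = (-0.6667, 1.0000).

(-0.6667, 1.0000)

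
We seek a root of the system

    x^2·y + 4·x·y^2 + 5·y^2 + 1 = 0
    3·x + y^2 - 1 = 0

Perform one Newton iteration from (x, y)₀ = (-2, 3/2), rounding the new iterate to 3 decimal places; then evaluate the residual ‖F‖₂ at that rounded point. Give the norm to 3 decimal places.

7.075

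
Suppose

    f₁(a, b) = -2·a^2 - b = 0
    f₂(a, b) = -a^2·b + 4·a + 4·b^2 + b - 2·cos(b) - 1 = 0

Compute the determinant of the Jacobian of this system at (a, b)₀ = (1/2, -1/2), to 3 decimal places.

J = [[-4·a, -1], [-2·a·b + 4, -a^2 + 8·b + 2·sin(b) + 1]].
At the point, J = [[-2.000, -1.000], [4.500, -4.20885]].
det J = 12.918.

12.918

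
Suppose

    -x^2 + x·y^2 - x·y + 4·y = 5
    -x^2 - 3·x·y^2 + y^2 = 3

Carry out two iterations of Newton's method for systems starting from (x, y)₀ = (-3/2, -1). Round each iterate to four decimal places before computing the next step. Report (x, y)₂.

At (-3/2, -1): F = (-14.2500, 0.2500).
Jacobian J = [[-2·x + y^2 - y, 2·x·y - x + 4], [-2·x - 3·y^2, -6·x·y + 2·y]].
At the point, J = [[5.0000, 8.5000], [0.0000, -11.0000]] (det J = -55.0000).
Solving J·Δ = −F gives Δ = (2.8114, 0.0227).
Then the next iterate is (x, y)₁ = (1.3114, -0.9773).
Round to (1.3114, -0.9773) and repeat: F = (-8.094801, -7.522269), J = [[-0.690385, 0.125338], [-5.488146, 5.735187]].
Δ = (-13.9021, -11.9917), so (x, y)₂ = (-12.5907, -12.9690).

(-12.5907, -12.9690)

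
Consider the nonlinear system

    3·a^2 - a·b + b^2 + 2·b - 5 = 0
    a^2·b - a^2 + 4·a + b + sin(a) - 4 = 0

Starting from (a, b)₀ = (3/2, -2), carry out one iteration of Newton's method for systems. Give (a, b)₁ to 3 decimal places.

(1.754, 0.155)

At (3/2, -2): F = (4.750, -5.75251).
Jacobian J = [[6·a - b, -a + 2·b + 2], [2·a·b - 2·a + cos(a) + 4, a^2 + 1]].
At the point, J = [[11.000, -3.500], [-4.92926, 3.250]] (det J = 18.49758).
Solving J·Δ = −F gives Δ = (0.254, 2.155).
Then the next iterate is (a, b)₁ = (1.754, 0.155).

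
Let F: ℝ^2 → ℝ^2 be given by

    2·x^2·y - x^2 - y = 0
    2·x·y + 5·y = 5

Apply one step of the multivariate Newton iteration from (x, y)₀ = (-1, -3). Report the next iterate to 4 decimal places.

At (-1, -3): F = (-4.0000, -14.0000).
Jacobian J = [[4·x·y - 2·x, 2·x^2 - 1], [2·y, 2·x + 5]].
At the point, J = [[14.0000, 1.0000], [-6.0000, 3.0000]] (det J = 48.0000).
Solving J·Δ = −F gives Δ = (-0.0417, 4.5833).
Then the next iterate is (x, y)₁ = (-1.0417, 1.5833).

(-1.0417, 1.5833)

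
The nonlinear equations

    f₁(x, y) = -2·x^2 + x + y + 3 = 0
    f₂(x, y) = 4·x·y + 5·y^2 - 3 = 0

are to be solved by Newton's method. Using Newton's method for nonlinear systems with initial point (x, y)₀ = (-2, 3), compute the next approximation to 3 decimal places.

(-1.430, 1.871)

At (-2, 3): F = (-4.000, 18.000).
Jacobian J = [[-4·x + 1, 1], [4·y, 4·x + 10·y]].
At the point, J = [[9.000, 1.000], [12.000, 22.000]] (det J = 186.000).
Solving J·Δ = −F gives Δ = (0.570, -1.129).
Then the next iterate is (x, y)₁ = (-1.430, 1.871).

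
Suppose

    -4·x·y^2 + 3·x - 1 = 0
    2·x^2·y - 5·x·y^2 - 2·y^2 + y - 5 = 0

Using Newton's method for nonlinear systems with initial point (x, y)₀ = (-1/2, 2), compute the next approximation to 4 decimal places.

At (-1/2, 2): F = (5.5000, 0.0000).
Jacobian J = [[-4·y^2 + 3, -8·x·y], [4·x·y - 5·y^2, 2·x^2 - 10·x·y - 4·y + 1]].
At the point, J = [[-13.0000, 8.0000], [-24.0000, 3.5000]] (det J = 146.5000).
Solving J·Δ = −F gives Δ = (-0.1314, -0.9010).
Then the next iterate is (x, y)₁ = (-0.6314, 1.0990).

(-0.6314, 1.0990)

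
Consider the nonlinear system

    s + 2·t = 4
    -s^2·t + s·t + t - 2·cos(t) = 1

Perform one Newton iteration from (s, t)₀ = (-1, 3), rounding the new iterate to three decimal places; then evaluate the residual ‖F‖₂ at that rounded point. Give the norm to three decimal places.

At (-1, 3): F = (1.000, -2.02002).
Jacobian J = [[1, 2], [-2·s·t + t, -s^2 + s + 2·sin(t) + 1]].
At the point, J = [[1.000, 2.000], [9.000, -0.71776]] (det J = -18.71776).
Solving J·Δ = −F gives Δ = (0.177, -0.589).
Then the next iterate is (s, t)₁ = (-0.823, 2.411).
Re-evaluating at (-0.823, 2.411): F = (-0.001, -0.71674), so ‖F‖₂ = 0.717.

0.717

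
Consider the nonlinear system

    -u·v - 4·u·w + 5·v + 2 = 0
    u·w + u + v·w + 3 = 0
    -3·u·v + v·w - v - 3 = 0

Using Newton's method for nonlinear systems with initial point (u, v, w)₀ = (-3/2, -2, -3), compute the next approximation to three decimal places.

(-1.214, 1.979, -3.146)

At (-3/2, -2, -3): F = (-29.000, 12.000, -4.000).
Jacobian J = [[-v - 4·w, -u + 5, -4·u], [w + 1, w, u + v], [-3·v, -3·u + w - 1, v]].
At the point, J = [[14.000, 6.500, 6.000], [-2.000, -3.000, -3.500], [6.000, 0.500, -2.000]] (det J = 48.000).
Solving J·Δ = −F gives Δ = (0.286, 3.979, -0.146).
Then the next iterate is (u, v, w)₁ = (-1.214, 1.979, -3.146).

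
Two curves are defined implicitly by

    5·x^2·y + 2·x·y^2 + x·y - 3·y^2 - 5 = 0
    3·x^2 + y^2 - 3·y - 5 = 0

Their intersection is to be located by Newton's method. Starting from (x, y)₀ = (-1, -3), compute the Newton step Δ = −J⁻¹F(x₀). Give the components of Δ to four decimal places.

(0.0697, 1.7313)

At (-1, -3): F = (-62.0000, 16.0000).
Jacobian J = [[10·x·y + 2·y^2 + y, 5·x^2 + 4·x·y + x - 6·y], [6·x, 2·y - 3]].
At the point, J = [[45.0000, 34.0000], [-6.0000, -9.0000]] (det J = -201.0000).
Solving J·Δ = −F gives Δ = (0.0697, 1.7313).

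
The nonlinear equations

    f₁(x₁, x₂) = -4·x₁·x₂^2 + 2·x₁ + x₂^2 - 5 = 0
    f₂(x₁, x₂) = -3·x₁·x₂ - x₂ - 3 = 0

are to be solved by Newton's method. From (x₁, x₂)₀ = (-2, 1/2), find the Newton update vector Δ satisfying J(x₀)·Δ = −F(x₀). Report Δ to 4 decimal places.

At (-2, 1/2): F = (-6.7500, -0.5000).
Jacobian J = [[-4·x₂^2 + 2, -8·x₁·x₂ + 2·x₂], [-3·x₂, -3·x₁ - 1]].
At the point, J = [[1.0000, 9.0000], [-1.5000, 5.0000]] (det J = 18.5000).
Solving J·Δ = −F gives Δ = (1.5811, 0.5743).

(1.5811, 0.5743)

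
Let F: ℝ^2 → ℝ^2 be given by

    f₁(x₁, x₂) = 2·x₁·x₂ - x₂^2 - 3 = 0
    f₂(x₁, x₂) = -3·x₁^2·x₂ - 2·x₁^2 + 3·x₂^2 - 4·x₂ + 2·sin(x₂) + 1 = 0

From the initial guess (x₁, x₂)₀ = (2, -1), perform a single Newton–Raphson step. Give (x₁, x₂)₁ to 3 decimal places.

At (2, -1): F = (-8.000, 10.31706).
Jacobian J = [[2·x₂, 2·x₁ - 2·x₂], [-6·x₁·x₂ - 4·x₁, -3·x₁^2 + 6·x₂ + 2·cos(x₂) - 4]].
At the point, J = [[-2.000, 6.000], [4.000, -20.91940]] (det J = 17.83879).
Solving J·Δ = −F gives Δ = (-5.911, -0.637).
Then the next iterate is (x₁, x₂)₁ = (-3.911, -1.637).

(-3.911, -1.637)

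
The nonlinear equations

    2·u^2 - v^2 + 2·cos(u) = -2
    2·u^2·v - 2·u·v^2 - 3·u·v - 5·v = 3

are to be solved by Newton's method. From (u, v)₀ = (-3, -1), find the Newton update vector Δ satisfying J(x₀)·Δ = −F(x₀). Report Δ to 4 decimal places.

(1.4541, 0.0096)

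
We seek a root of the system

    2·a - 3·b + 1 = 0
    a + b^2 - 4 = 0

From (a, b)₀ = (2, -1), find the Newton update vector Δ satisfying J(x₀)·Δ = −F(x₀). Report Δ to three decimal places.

(-19.000, -10.000)

At (2, -1): F = (8.000, -1.000).
Jacobian J = [[2, -3], [1, 2·b]].
At the point, J = [[2.000, -3.000], [1.000, -2.000]] (det J = -1.000).
Solving J·Δ = −F gives Δ = (-19.000, -10.000).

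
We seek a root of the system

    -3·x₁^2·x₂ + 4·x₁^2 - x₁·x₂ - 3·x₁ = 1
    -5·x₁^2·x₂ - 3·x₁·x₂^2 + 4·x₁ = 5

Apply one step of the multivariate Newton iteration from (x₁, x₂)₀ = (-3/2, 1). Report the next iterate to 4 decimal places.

At (-3/2, 1): F = (7.2500, -17.7500).
Jacobian J = [[-6·x₁·x₂ + 8·x₁ - x₂ - 3, -3·x₁^2 - x₁], [-10·x₁·x₂ - 3·x₂^2 + 4, -5·x₁^2 - 6·x₁·x₂]].
At the point, J = [[-7.0000, -5.2500], [16.0000, -2.2500]] (det J = 99.7500).
Solving J·Δ = −F gives Δ = (1.0977, -0.0827).
Then the next iterate is (x₁, x₂)₁ = (-0.4023, 0.9173).

(-0.4023, 0.9173)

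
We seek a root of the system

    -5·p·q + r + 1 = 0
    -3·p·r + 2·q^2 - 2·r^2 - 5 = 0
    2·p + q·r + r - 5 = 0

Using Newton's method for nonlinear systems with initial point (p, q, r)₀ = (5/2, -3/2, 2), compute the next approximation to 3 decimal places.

(1.559, -0.449, 0.441)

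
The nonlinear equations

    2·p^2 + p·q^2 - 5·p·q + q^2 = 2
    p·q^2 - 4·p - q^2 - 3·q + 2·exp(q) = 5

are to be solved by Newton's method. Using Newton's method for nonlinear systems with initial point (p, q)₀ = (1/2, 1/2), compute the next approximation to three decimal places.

(-0.810, -1.547)

At (1/2, 1/2): F = (-2.375, -5.32756).
Jacobian J = [[4·p + q^2 - 5·q, 2·p·q - 5·p + 2·q], [q^2 - 4, 2·p·q - 2·q + 2·exp(q) - 3]].
At the point, J = [[-0.250, -1.000], [-3.750, -0.20256]] (det J = -3.69936).
Solving J·Δ = −F gives Δ = (-1.310, -2.047).
Then the next iterate is (p, q)₁ = (-0.810, -1.547).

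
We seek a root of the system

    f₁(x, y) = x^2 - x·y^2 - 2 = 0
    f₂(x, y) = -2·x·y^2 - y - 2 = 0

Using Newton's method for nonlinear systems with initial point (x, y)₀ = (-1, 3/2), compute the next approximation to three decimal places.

(-0.581, 1.677)

At (-1, 3/2): F = (1.250, 1.000).
Jacobian J = [[2·x - y^2, -2·x·y], [-2·y^2, -4·x·y - 1]].
At the point, J = [[-4.250, 3.000], [-4.500, 5.000]] (det J = -7.750).
Solving J·Δ = −F gives Δ = (0.419, 0.177).
Then the next iterate is (x, y)₁ = (-0.581, 1.677).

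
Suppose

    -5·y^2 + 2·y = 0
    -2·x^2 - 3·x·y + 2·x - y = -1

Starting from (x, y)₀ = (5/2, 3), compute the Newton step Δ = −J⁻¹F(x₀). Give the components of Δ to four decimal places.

At (5/2, 3): F = (-39.0000, -32.0000).
Jacobian J = [[0, -10·y + 2], [-4·x - 3·y + 2, -3·x - 1]].
At the point, J = [[0.0000, -28.0000], [-17.0000, -8.5000]] (det J = -476.0000).
Solving J·Δ = −F gives Δ = (-1.1859, -1.3929).

(-1.1859, -1.3929)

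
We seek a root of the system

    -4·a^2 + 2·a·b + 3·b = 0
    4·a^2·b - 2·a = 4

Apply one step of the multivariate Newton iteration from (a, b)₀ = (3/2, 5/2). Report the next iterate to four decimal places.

At (3/2, 5/2): F = (6.0000, 15.5000).
Jacobian J = [[-8·a + 2·b, 2·a + 3], [8·a·b - 2, 4·a^2]].
At the point, J = [[-7.0000, 6.0000], [28.0000, 9.0000]] (det J = -231.0000).
Solving J·Δ = −F gives Δ = (-0.1688, -1.1970).
Then the next iterate is (a, b)₁ = (1.3312, 1.3030).

(1.3312, 1.3030)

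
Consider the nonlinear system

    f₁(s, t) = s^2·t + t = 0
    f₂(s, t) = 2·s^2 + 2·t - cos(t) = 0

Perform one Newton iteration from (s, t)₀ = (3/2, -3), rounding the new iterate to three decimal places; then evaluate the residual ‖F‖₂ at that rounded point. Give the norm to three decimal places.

2.711

At (3/2, -3): F = (-9.750, -0.51001).
Jacobian J = [[2·s·t, s^2 + 1], [4·s, sin(t) + 2]].
At the point, J = [[-9.000, 3.250], [6.000, 1.85888]] (det J = -36.22992).
Solving J·Δ = −F gives Δ = (-0.455, 1.741).
Then the next iterate is (s, t)₁ = (1.045, -1.259).
Re-evaluating at (1.045, -1.259): F = (-2.63386, -0.64072), so ‖F‖₂ = 2.711.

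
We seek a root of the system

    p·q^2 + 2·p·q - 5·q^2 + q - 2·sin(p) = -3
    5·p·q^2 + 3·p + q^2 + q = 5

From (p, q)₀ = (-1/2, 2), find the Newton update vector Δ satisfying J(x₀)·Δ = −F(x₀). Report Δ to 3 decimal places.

(0.297, -0.736)

At (-1/2, 2): F = (-18.04115, -10.500).
Jacobian J = [[q^2 + 2·q - 2·cos(p), 2·p·q + 2·p - 10·q + 1], [5·q^2 + 3, 10·p·q + 2·q + 1]].
At the point, J = [[6.24483, -22.000], [23.000, -5.000]] (det J = 474.77583).
Solving J·Δ = −F gives Δ = (0.297, -0.736).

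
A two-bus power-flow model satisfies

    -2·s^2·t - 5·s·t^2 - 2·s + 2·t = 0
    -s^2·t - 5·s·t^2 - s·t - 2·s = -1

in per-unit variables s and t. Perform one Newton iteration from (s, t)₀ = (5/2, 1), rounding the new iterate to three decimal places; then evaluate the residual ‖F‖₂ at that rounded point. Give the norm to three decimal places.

11.548

At (5/2, 1): F = (-28.000, -25.250).
Jacobian J = [[-4·s·t - 5·t^2 - 2, -2·s^2 - 10·s·t + 2], [-2·s·t - 5·t^2 - t - 2, -s^2 - 10·s·t - s]].
At the point, J = [[-17.000, -35.500], [-13.000, -33.750]] (det J = 112.250).
Solving J·Δ = −F gives Δ = (-0.433, -0.581).
Then the next iterate is (s, t)₁ = (2.067, 0.419).
Re-evaluating at (2.067, 0.419): F = (-8.69077, -7.60467), so ‖F‖₂ = 11.548.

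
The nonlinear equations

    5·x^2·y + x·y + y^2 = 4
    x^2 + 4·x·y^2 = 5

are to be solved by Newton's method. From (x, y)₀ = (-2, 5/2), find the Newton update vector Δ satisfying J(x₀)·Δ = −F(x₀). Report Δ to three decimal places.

(0.506, -1.009)

At (-2, 5/2): F = (47.250, -51.000).
Jacobian J = [[10·x·y + y, 5·x^2 + x + 2·y], [2·x + 4·y^2, 8·x·y]].
At the point, J = [[-47.500, 23.000], [21.000, -40.000]] (det J = 1417.000).
Solving J·Δ = −F gives Δ = (0.506, -1.009).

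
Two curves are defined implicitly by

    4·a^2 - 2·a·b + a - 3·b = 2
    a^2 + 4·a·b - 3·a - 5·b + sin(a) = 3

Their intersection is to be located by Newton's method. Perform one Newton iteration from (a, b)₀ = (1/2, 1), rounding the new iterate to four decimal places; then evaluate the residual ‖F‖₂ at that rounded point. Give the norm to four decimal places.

121.9961

At (1/2, 1): F = (-4.5000, -6.770574).
Jacobian J = [[8·a - 2·b + 1, -2·a - 3], [2·a + 4·b + cos(a) - 3, 4·a - 5]].
At the point, J = [[3.0000, -4.0000], [2.877583, -3.0000]] (det J = 2.510330).
Solving J·Δ = −F gives Δ = (5.4106, 2.9329).
Then the next iterate is (a, b)₁ = (5.9106, 3.9329).
Re-evaluating at (5.9106, 3.9329): F = (85.361072, 87.158063), so ‖F‖₂ = 121.9961.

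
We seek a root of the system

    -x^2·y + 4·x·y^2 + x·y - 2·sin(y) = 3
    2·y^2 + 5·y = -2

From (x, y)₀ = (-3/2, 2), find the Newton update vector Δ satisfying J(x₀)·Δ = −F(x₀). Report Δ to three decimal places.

(-0.212, -1.538)

At (-3/2, 2): F = (-36.31859, 20.000).
Jacobian J = [[-2·x·y + 4·y^2 + y, -x^2 + 8·x·y + x - 2·cos(y)], [0, 4·y + 5]].
At the point, J = [[24.000, -26.91771], [0.000, 13.000]] (det J = 312.000).
Solving J·Δ = −F gives Δ = (-0.212, -1.538).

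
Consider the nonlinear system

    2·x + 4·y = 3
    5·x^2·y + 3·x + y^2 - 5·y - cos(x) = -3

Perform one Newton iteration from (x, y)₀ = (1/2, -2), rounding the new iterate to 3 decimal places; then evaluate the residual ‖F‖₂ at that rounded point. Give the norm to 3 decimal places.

2.402

At (1/2, -2): F = (-10.000, 15.12242).
Jacobian J = [[2, 4], [10·x·y + sin(x) + 3, 5·x^2 + 2·y - 5]].
At the point, J = [[2.000, 4.000], [-6.52057, -7.750]] (det J = 10.58230).
Solving J·Δ = −F gives Δ = (-1.607, 3.304).
Then the next iterate is (x, y)₁ = (-1.107, 1.304).
Re-evaluating at (-1.107, 1.304): F = (0.002, 2.40200), so ‖F‖₂ = 2.402.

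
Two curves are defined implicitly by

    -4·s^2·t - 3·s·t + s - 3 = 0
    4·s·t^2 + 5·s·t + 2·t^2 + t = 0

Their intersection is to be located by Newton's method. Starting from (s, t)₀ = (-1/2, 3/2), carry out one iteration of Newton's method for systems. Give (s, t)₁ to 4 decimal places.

(-0.0625, 4.8125)

At (-1/2, 3/2): F = (-2.7500, -2.2500).
Jacobian J = [[-8·s·t - 3·t + 1, -4·s^2 - 3·s], [4·t^2 + 5·t, 8·s·t + 5·s + 4·t + 1]].
At the point, J = [[2.5000, 0.5000], [16.5000, -1.5000]] (det J = -12.0000).
Solving J·Δ = −F gives Δ = (0.4375, 3.3125).
Then the next iterate is (s, t)₁ = (-0.0625, 4.8125).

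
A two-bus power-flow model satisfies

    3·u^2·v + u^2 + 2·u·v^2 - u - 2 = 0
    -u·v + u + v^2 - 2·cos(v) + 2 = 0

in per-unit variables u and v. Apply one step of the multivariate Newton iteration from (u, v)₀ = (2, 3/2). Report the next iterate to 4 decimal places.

(1.9292, 0.4503)

At (2, 3/2): F = (27.0000, 3.108526).
Jacobian J = [[6·u·v + 2·u + 2·v^2 - 1, 3·u^2 + 4·u·v], [-v + 1, -u + 2·v + 2·sin(v)]].
At the point, J = [[25.5000, 24.0000], [-0.5000, 2.994990]] (det J = 88.372244).
Solving J·Δ = −F gives Δ = (-0.0708, -1.0497).
Then the next iterate is (u, v)₁ = (1.9292, 0.4503).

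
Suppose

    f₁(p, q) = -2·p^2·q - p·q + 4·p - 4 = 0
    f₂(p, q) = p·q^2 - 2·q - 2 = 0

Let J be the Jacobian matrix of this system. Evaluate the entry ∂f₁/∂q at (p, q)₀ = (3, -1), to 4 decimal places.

-21.0000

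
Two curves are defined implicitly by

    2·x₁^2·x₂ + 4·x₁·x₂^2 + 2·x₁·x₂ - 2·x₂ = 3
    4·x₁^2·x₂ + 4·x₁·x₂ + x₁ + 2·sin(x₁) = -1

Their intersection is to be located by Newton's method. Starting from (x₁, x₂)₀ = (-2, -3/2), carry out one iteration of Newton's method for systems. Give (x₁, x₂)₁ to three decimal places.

At (-2, -3/2): F = (-24.000, -14.81859).
Jacobian J = [[4·x₁·x₂ + 4·x₂^2 + 2·x₂, 2·x₁^2 + 8·x₁·x₂ + 2·x₁ - 2], [8·x₁·x₂ + 4·x₂ + 2·cos(x₁) + 1, 4·x₁^2 + 4·x₁]].
At the point, J = [[18.000, 26.000], [18.16771, 8.000]] (det J = -328.36036).
Solving J·Δ = −F gives Δ = (0.589, 0.516).
Then the next iterate is (x₁, x₂)₁ = (-1.411, -0.984).

(-1.411, -0.984)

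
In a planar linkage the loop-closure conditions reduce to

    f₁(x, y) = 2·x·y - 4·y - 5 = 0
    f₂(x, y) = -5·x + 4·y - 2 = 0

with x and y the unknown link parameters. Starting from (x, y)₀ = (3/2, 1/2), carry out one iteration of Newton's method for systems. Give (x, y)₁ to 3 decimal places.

At (3/2, 1/2): F = (-5.500, -7.500).
Jacobian J = [[2·y, 2·x - 4], [-5, 4]].
At the point, J = [[1.000, -1.000], [-5.000, 4.000]] (det J = -1.000).
Solving J·Δ = −F gives Δ = (-29.500, -35.000).
Then the next iterate is (x, y)₁ = (-28.000, -34.500).

(-28.000, -34.500)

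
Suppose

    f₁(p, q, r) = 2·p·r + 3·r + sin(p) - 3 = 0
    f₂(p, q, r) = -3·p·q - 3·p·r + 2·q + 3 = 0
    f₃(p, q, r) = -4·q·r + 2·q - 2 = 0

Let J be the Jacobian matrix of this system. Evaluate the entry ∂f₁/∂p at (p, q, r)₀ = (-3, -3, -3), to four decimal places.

-6.9900

∂f₁/∂p = 2·r + cos(p).
At (-3, -3, -3) this is -6.9900.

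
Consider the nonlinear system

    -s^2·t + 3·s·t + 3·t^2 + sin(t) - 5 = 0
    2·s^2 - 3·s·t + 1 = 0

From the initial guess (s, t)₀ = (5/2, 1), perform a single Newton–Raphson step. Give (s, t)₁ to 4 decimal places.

(1.3003, 0.6803)

At (5/2, 1): F = (0.091471, 6.0000).
Jacobian J = [[-2·s·t + 3·t, -s^2 + 3·s + 6·t + cos(t)], [4·s - 3·t, -3·s]].
At the point, J = [[-2.0000, 7.790302], [7.0000, -7.5000]] (det J = -39.532116).
Solving J·Δ = −F gives Δ = (-1.1997, -0.3197).
Then the next iterate is (s, t)₁ = (1.3003, 0.6803).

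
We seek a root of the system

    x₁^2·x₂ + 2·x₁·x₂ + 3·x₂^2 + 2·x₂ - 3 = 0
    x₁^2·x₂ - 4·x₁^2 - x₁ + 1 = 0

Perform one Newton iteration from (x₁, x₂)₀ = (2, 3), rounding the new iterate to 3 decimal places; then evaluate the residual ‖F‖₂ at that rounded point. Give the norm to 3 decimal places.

At (2, 3): F = (54.000, -5.000).
Jacobian J = [[2·x₁·x₂ + 2·x₂, x₁^2 + 2·x₁ + 6·x₂ + 2], [2·x₁·x₂ - 8·x₁ - 1, x₁^2]].
At the point, J = [[18.000, 28.000], [-5.000, 4.000]] (det J = 212.000).
Solving J·Δ = −F gives Δ = (-1.679, -0.849).
Then the next iterate is (x₁, x₂)₁ = (0.321, 2.151).
Re-evaluating at (0.321, 2.151): F = (16.78499, 0.48848), so ‖F‖₂ = 16.792.

16.792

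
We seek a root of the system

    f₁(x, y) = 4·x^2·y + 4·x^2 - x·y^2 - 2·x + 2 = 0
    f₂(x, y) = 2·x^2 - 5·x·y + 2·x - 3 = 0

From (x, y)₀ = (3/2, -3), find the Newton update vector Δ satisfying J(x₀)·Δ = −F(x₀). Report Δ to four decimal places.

(-1.5990, -1.3036)

At (3/2, -3): F = (-32.5000, 27.0000).
Jacobian J = [[8·x·y + 8·x - y^2 - 2, 4·x^2 - 2·x·y], [4·x - 5·y + 2, -5·x]].
At the point, J = [[-35.0000, 18.0000], [23.0000, -7.5000]] (det J = -151.5000).
Solving J·Δ = −F gives Δ = (-1.5990, -1.3036).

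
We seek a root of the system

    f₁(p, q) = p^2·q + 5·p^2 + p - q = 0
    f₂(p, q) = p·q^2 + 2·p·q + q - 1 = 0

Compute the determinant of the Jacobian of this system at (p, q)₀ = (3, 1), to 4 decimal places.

457.0000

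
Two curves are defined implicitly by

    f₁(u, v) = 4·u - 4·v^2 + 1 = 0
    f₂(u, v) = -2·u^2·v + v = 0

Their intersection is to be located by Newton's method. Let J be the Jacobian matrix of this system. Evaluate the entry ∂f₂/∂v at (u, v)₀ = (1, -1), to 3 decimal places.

∂f₂/∂v = -2·u^2 + 1.
At (1, -1) this is -1.000.

-1.000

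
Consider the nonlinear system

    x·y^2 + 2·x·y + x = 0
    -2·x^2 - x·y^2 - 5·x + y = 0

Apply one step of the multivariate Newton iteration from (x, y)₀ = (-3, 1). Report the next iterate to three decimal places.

At (-3, 1): F = (-12.000, 1.000).
Jacobian J = [[y^2 + 2·y + 1, 2·x·y + 2·x], [-4·x - y^2 - 5, -2·x·y + 1]].
At the point, J = [[4.000, -12.000], [6.000, 7.000]] (det J = 100.000).
Solving J·Δ = −F gives Δ = (0.720, -0.760).
Then the next iterate is (x, y)₁ = (-2.280, 0.240).

(-2.280, 0.240)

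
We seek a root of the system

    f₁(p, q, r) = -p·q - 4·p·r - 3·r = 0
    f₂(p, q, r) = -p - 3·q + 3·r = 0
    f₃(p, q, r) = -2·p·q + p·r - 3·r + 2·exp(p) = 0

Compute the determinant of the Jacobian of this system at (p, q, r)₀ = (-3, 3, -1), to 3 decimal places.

-320.415

J = [[-q - 4·r, -p, -4·p - 3], [-1, -3, 3], [-2·q + r + 2·exp(p), -2·p, p - 3]].
At the point, J = [[1.000, 3.000, 9.000], [-1.000, -3.000, 3.000], [-6.90043, 6.000, -6.000]].
det J = -320.415.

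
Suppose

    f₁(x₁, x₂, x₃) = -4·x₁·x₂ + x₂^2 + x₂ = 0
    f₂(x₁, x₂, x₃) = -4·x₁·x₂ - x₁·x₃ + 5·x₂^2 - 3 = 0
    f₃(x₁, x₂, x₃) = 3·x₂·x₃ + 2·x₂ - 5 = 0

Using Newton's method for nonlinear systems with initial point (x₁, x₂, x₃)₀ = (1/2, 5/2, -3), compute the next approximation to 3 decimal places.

(0.457, 1.455, -0.976)

At (1/2, 5/2, -3): F = (3.750, 24.750, -22.500).
Jacobian J = [[-4·x₂, -4·x₁ + 2·x₂ + 1, 0], [-4·x₂ - x₃, -4·x₁ + 10·x₂, -x₁], [0, 3·x₃ + 2, 3·x₂]].
At the point, J = [[-10.000, 4.000, 0.000], [-7.000, 23.000, -0.500], [0.000, -7.000, 7.500]] (det J = -1480.000).
Solving J·Δ = −F gives Δ = (-0.043, -1.045, 2.024).
Then the next iterate is (x₁, x₂, x₃)₁ = (0.457, 1.455, -0.976).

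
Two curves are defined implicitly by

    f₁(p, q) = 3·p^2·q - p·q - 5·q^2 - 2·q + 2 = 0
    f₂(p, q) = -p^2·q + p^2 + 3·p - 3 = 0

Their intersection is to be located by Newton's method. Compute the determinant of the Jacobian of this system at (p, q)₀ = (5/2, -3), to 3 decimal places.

-755.250

J = [[6·p·q - q, 3·p^2 - p - 10·q - 2], [-2·p·q + 2·p + 3, -p^2]].
At the point, J = [[-42.000, 44.250], [23.000, -6.250]].
det J = -755.250.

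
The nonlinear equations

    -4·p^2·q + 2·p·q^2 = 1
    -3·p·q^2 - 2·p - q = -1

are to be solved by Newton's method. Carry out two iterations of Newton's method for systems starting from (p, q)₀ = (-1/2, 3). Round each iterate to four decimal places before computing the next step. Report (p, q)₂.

(-0.0675, -0.3848)

At (-1/2, 3): F = (-13.0000, 12.5000).
Jacobian J = [[-8·p·q + 2·q^2, -4·p^2 + 4·p·q], [-3·q^2 - 2, -6·p·q - 1]].
At the point, J = [[30.0000, -7.0000], [-29.0000, 8.0000]] (det J = 37.0000).
Solving J·Δ = −F gives Δ = (0.4459, 0.0541).
Then the next iterate is (p, q)₁ = (-0.0541, 3.0541).
Round to (-0.0541, 3.0541) and repeat: F = (-2.044993, -0.432042), J = [[19.976868, -0.672614], [-29.982580, -0.008639]].
Δ = (-0.0134, -3.4389), so (p, q)₂ = (-0.0675, -0.3848).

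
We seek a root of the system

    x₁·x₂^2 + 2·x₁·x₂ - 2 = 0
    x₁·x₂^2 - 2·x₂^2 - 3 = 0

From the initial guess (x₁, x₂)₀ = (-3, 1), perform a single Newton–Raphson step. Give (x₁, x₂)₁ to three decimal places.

(-2.222, 0.278)

At (-3, 1): F = (-11.000, -8.000).
Jacobian J = [[x₂^2 + 2·x₂, 2·x₁·x₂ + 2·x₁], [x₂^2, 2·x₁·x₂ - 4·x₂]].
At the point, J = [[3.000, -12.000], [1.000, -10.000]] (det J = -18.000).
Solving J·Δ = −F gives Δ = (0.778, -0.722).
Then the next iterate is (x₁, x₂)₁ = (-2.222, 0.278).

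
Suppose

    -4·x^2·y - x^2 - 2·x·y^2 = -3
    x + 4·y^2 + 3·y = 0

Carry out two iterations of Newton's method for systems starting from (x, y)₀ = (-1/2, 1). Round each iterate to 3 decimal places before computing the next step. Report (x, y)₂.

(-1.200, 0.310)

At (-1/2, 1): F = (2.750, 6.500).
Jacobian J = [[-8·x·y - 2·x - 2·y^2, -4·x^2 - 4·x·y], [1, 8·y + 3]].
At the point, J = [[3.000, 1.000], [1.000, 11.000]] (det J = 32.000).
Solving J·Δ = −F gives Δ = (-0.742, -0.523).
Then the next iterate is (x, y)₁ = (-1.242, 0.477).
Round to (-1.242, 0.477) and repeat: F = (-0.92059, 1.09912), J = [[6.76841, -3.80052], [1.000, 6.816]].
Δ = (0.042, -0.167), so (x, y)₂ = (-1.200, 0.310).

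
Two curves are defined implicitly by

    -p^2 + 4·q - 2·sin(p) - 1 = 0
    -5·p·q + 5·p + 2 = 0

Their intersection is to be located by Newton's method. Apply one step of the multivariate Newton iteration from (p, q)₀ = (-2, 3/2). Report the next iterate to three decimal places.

At (-2, 3/2): F = (2.81859, 7.000).
Jacobian J = [[-2·p - 2·cos(p), 4], [-5·q + 5, -5·p]].
At the point, J = [[4.83229, 4.000], [-2.500, 10.000]] (det J = 58.32294).
Solving J·Δ = −F gives Δ = (-0.003, -0.701).
Then the next iterate is (p, q)₁ = (-2.003, 0.799).

(-2.003, 0.799)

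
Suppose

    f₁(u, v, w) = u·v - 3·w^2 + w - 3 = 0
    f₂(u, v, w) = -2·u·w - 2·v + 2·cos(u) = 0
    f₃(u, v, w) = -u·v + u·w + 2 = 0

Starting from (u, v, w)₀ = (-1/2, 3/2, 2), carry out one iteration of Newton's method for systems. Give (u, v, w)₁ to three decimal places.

(6.741, -9.025, 2.216)

At (-1/2, 3/2, 2): F = (-13.750, 0.75517, 1.750).
Jacobian J = [[v, u, -6·w + 1], [-2·w - 2·sin(u), -2, -2·u], [-v + w, -u, u]].
At the point, J = [[1.500, -0.500, -11.000], [-3.04115, -2.000, 1.000], [0.500, 0.500, -0.500]] (det J = 6.98661).
Solving J·Δ = −F gives Δ = (7.241, -10.525, 0.216).
Then the next iterate is (u, v, w)₁ = (6.741, -9.025, 2.216).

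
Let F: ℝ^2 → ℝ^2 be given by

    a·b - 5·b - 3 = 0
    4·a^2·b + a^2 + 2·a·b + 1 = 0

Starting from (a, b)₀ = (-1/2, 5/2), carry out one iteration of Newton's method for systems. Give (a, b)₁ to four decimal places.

(-0.2917, -0.4508)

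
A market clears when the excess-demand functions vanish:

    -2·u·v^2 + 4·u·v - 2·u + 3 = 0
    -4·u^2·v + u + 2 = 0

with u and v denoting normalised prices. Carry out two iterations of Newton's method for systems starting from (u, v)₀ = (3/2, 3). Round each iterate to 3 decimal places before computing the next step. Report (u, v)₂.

At (3/2, 3): F = (-9.000, -23.500).
Jacobian J = [[-2·v^2 + 4·v - 2, -4·u·v + 4·u], [-8·u·v + 1, -4·u^2]].
At the point, J = [[-8.000, -12.000], [-35.000, -9.000]] (det J = -348.000).
Solving J·Δ = −F gives Δ = (-0.578, -0.365).
Then the next iterate is (u, v)₁ = (0.922, 2.635).
Round to (0.922, 2.635) and repeat: F = (-1.92943, -6.03789), J = [[-5.34645, -6.02988], [-18.43576, -3.40034]].
Δ = (-0.321, -0.035), so (u, v)₂ = (0.601, 2.600).

(0.601, 2.600)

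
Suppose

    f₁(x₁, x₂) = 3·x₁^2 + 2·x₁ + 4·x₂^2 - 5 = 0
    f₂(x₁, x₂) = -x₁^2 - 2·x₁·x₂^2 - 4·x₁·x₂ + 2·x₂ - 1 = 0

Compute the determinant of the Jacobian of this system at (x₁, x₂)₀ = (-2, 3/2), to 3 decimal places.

-142.000

J = [[6·x₁ + 2, 8·x₂], [-2·x₁ - 2·x₂^2 - 4·x₂, -4·x₁·x₂ - 4·x₁ + 2]].
At the point, J = [[-10.000, 12.000], [-6.500, 22.000]].
det J = -142.000.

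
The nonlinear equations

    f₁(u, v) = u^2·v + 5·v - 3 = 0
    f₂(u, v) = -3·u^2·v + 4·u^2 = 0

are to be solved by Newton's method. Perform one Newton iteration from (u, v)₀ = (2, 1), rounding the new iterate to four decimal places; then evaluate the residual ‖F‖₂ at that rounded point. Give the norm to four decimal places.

At (2, 1): F = (6.0000, 4.0000).
Jacobian J = [[2·u·v, u^2 + 5], [-6·u·v + 8·u, -3·u^2]].
At the point, J = [[4.0000, 9.0000], [4.0000, -12.0000]] (det J = -84.0000).
Solving J·Δ = −F gives Δ = (-1.2857, -0.0952).
Then the next iterate is (u, v)₁ = (0.7143, 0.9048).
Re-evaluating at (0.7143, 0.9048): F = (1.985651, 0.655945), so ‖F‖₂ = 2.0912.

2.0912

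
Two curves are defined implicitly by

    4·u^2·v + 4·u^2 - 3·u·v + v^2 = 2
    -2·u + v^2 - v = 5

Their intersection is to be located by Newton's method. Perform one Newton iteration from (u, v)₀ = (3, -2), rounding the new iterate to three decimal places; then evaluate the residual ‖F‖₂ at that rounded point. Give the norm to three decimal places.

1.307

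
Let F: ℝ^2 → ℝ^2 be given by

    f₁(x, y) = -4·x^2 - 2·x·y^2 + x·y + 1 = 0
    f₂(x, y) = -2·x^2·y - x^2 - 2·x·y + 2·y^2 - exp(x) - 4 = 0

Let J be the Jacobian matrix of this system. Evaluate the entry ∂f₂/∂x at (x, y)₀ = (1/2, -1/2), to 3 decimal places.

-0.649

∂f₂/∂x = -4·x·y - 2·x - 2·y - exp(x).
At (1/2, -1/2) this is -0.649.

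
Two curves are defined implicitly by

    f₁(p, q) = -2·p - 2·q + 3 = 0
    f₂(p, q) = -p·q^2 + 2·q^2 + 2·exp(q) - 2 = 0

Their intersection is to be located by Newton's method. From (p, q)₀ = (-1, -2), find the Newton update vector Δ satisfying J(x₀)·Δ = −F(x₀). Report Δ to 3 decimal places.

(5.500, -1.000)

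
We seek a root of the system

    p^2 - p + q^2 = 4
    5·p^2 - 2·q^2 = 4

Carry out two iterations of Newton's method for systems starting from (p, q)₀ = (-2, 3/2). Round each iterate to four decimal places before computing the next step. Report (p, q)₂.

(-1.1828, 1.2004)

At (-2, 3/2): F = (4.2500, 11.5000).
Jacobian J = [[2·p - 1, 2·q], [10·p, -4·q]].
At the point, J = [[-5.0000, 3.0000], [-20.0000, -6.0000]] (det J = 90.0000).
Solving J·Δ = −F gives Δ = (0.6667, -0.3056).
Then the next iterate is (p, q)₁ = (-1.3333, 1.1944).
Round to (-1.3333, 1.1944) and repeat: F = (0.537580, 2.035262), J = [[-3.6666, 2.3888], [-13.3330, -4.7776]].
Δ = (0.1505, 0.0060), so (p, q)₂ = (-1.1828, 1.2004).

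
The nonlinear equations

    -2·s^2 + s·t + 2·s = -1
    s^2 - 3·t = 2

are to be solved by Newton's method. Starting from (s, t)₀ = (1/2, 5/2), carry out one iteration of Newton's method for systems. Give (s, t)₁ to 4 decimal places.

(0.0469, -0.7344)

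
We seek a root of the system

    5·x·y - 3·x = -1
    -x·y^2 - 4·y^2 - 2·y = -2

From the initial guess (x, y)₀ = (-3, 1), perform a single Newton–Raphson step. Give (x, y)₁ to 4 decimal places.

At (-3, 1): F = (-5.0000, -1.0000).
Jacobian J = [[5·y - 3, 5·x], [-y^2, -2·x·y - 8·y - 2]].
At the point, J = [[2.0000, -15.0000], [-1.0000, -4.0000]] (det J = -23.0000).
Solving J·Δ = −F gives Δ = (0.2174, -0.3043).
Then the next iterate is (x, y)₁ = (-2.7826, 0.6957).

(-2.7826, 0.6957)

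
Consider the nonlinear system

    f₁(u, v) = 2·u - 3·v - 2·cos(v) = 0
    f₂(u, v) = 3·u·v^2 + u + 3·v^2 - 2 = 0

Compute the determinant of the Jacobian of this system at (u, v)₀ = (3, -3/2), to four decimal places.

J = [[2, 2·sin(v) - 3], [3·v^2 + 1, 6·u·v + 6·v]].
At the point, J = [[2.0000, -4.994990], [7.7500, -36.0000]].
det J = -33.2888.

-33.2888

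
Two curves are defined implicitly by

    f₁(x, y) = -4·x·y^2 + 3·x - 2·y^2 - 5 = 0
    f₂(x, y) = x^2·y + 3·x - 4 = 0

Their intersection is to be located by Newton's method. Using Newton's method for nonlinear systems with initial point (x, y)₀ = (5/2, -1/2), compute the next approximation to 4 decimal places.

At (5/2, -1/2): F = (-0.5000, 0.3750).
Jacobian J = [[-4·y^2 + 3, -8·x·y - 4·y], [2·x·y + 3, x^2]].
At the point, J = [[2.0000, 12.0000], [0.5000, 6.2500]] (det J = 6.5000).
Solving J·Δ = −F gives Δ = (1.1731, -0.1538).
Then the next iterate is (x, y)₁ = (3.6731, -0.6538).

(3.6731, -0.6538)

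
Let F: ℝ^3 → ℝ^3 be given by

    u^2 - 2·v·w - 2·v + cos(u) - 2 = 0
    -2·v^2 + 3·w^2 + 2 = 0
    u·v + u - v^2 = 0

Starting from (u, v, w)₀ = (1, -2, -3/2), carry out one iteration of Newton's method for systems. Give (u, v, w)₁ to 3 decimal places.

(-0.174, -1.235, -0.736)

At (1, -2, -3/2): F = (-2.45970, 0.750, -5.000).
Jacobian J = [[2·u - sin(u), -2·w - 2, -2·v], [0, -4·v, 6·w], [v + 1, u - 2·v, 0]].
At the point, J = [[1.15853, 1.000, 4.000], [0.000, 8.000, -9.000], [-1.000, 5.000, 0.000]] (det J = 93.13381).
Solving J·Δ = −F gives Δ = (-1.174, 0.765, 0.764).
Then the next iterate is (u, v, w)₁ = (-0.174, -1.235, -0.736).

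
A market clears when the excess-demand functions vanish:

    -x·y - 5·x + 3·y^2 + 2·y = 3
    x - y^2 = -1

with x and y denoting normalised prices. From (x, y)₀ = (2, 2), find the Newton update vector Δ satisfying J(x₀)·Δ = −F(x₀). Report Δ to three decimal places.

(-1.000, -0.500)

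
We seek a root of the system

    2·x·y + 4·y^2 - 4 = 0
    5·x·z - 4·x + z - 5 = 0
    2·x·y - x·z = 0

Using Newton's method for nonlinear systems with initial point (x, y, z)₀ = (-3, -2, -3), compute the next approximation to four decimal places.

(-1.2529, -1.2268, -1.8711)

At (-3, -2, -3): F = (24.0000, 49.0000, 3.0000).
Jacobian J = [[2·y, 2·x + 8·y, 0], [5·z - 4, 0, 5·x + 1], [2·y - z, 2·x, -x]].
At the point, J = [[-4.0000, -22.0000, 0.0000], [-19.0000, 0.0000, -14.0000], [-1.0000, -6.0000, 3.0000]] (det J = -1226.0000).
Solving J·Δ = −F gives Δ = (1.7471, 0.7732, 1.1289).
Then the next iterate is (x, y, z)₁ = (-1.2529, -1.2268, -1.8711).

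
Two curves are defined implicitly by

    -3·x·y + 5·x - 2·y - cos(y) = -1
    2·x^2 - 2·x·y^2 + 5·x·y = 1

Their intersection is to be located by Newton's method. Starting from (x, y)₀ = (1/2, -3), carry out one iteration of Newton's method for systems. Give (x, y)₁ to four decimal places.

(-10.1960, -40.0089)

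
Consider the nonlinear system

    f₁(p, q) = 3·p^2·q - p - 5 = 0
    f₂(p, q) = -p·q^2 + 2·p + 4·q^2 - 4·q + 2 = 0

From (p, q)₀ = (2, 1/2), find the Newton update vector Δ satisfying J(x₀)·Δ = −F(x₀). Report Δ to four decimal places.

(-1.6774, 0.7823)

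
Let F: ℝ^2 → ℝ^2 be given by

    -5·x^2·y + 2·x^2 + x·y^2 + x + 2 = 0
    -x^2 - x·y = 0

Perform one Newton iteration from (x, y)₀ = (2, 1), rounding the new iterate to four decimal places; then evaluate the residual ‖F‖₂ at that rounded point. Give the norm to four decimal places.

2.3385

At (2, 1): F = (-6.0000, -6.0000).
Jacobian J = [[-10·x·y + 4·x + y^2 + 1, -5·x^2 + 2·x·y], [-2·x - y, -x]].
At the point, J = [[-10.0000, -16.0000], [-5.0000, -2.0000]] (det J = -60.0000).
Solving J·Δ = −F gives Δ = (-1.4000, 0.5000).
Then the next iterate is (x, y)₁ = (0.6000, 1.5000).
Re-evaluating at (0.6000, 1.5000): F = (1.9700, -1.2600), so ‖F‖₂ = 2.3385.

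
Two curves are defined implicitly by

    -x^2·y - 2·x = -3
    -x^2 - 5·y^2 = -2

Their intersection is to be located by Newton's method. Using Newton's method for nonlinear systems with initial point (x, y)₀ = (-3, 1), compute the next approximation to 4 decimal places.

(4.7143, 4.4286)

At (-3, 1): F = (0.0000, -12.0000).
Jacobian J = [[-2·x·y - 2, -x^2], [-2·x, -10·y]].
At the point, J = [[4.0000, -9.0000], [6.0000, -10.0000]] (det J = 14.0000).
Solving J·Δ = −F gives Δ = (7.7143, 3.4286).
Then the next iterate is (x, y)₁ = (4.7143, 4.4286).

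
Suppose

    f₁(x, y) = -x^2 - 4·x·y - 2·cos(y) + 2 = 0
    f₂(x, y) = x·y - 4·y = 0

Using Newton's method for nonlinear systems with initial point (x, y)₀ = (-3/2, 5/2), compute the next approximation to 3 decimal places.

(-1.940, -0.200)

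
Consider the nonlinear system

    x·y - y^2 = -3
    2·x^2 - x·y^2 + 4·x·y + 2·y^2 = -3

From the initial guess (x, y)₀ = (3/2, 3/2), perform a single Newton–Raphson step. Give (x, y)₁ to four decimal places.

At (3/2, 3/2): F = (3.0000, 17.6250).
Jacobian J = [[y, x - 2·y], [4·x - y^2 + 4·y, -2·x·y + 4·x + 4·y]].
At the point, J = [[1.5000, -1.5000], [9.7500, 7.5000]] (det J = 25.8750).
Solving J·Δ = −F gives Δ = (-1.8913, 0.1087).
Then the next iterate is (x, y)₁ = (-0.3913, 1.6087).

(-0.3913, 1.6087)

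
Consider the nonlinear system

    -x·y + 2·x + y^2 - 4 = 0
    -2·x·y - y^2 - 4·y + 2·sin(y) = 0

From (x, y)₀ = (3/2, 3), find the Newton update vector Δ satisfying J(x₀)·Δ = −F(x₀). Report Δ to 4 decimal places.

(-1.9366, -1.2081)

At (3/2, 3): F = (3.5000, -29.717760).
Jacobian J = [[-y + 2, -x + 2·y], [-2·y, -2·x - 2·y + 2·cos(y) - 4]].
At the point, J = [[-1.0000, 4.5000], [-6.0000, -14.979985]] (det J = 41.979985).
Solving J·Δ = −F gives Δ = (-1.9366, -1.2081).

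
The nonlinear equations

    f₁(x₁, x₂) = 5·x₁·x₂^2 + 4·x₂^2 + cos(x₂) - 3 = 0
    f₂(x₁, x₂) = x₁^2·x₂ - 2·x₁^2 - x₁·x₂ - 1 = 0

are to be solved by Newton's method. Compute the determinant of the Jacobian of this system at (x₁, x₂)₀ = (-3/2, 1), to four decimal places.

34.4329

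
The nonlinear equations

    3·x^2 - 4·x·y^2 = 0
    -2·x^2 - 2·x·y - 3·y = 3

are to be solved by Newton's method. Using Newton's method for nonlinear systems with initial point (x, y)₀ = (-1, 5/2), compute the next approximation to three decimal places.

(-3.392, -2.608)

At (-1, 5/2): F = (28.000, -7.500).
Jacobian J = [[6·x - 4·y^2, -8·x·y], [-4·x - 2·y, -2·x - 3]].
At the point, J = [[-31.000, 20.000], [-1.000, -1.000]] (det J = 51.000).
Solving J·Δ = −F gives Δ = (-2.392, -5.108).
Then the next iterate is (x, y)₁ = (-3.392, -2.608).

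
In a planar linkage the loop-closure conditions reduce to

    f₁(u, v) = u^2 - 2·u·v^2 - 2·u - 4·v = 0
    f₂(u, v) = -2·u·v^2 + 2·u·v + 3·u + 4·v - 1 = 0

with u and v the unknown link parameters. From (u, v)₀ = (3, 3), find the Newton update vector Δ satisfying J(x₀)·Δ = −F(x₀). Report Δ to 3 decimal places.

At (3, 3): F = (-63.000, -16.000).
Jacobian J = [[2·u - 2·v^2 - 2, -4·u·v - 4], [-2·v^2 + 2·v + 3, -4·u·v + 2·u + 4]].
At the point, J = [[-14.000, -40.000], [-9.000, -26.000]] (det J = 4.000).
Solving J·Δ = −F gives Δ = (-249.500, 85.750).

(-249.500, 85.750)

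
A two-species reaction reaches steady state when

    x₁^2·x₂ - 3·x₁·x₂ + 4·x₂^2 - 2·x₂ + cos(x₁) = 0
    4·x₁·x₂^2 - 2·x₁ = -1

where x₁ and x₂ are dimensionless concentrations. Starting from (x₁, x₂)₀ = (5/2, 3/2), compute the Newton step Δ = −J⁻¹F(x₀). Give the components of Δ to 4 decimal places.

(5.7577, -1.9601)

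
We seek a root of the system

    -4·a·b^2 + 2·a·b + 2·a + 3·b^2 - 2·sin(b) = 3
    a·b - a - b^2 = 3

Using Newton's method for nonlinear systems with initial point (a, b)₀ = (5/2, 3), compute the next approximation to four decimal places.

At (5/2, 3): F = (-46.282240, -7.0000).
Jacobian J = [[-4·b^2 + 2·b + 2, -8·a·b + 2·a + 6·b - 2·cos(b)], [b - 1, a - 2·b]].
At the point, J = [[-28.0000, -35.020015], [2.0000, -3.5000]] (det J = 168.040030).
Solving J·Δ = −F gives Δ = (0.4948, -1.7172).
Then the next iterate is (a, b)₁ = (2.9948, 1.2828).

(2.9948, 1.2828)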